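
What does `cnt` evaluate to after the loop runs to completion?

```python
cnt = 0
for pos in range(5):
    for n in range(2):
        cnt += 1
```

Let's trace through this code step by step.

Initialize: cnt = 0
Entering loop: for pos in range(5):
After iteration 1: pos = 0, cnt = 2
After iteration 2: pos = 1, cnt = 4
After iteration 3: pos = 2, cnt = 6
After iteration 4: pos = 3, cnt = 8
After iteration 5: pos = 4, cnt = 10
Loop ends.

Final answer: 10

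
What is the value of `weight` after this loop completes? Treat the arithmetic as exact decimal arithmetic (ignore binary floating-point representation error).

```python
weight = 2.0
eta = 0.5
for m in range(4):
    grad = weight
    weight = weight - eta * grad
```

Let's trace through this code step by step.

Initialize: weight = 2.0
Initialize: eta = 0.5
Entering loop: for m in range(4):
After iteration 1: m = 0, weight = 1.0, grad = 2.0
After iteration 2: m = 1, weight = 0.5, grad = 1.0
After iteration 3: m = 2, weight = 0.25, grad = 0.5
After iteration 4: m = 3, weight = 0.125, grad = 0.25
Loop ends.

Final answer: 0.125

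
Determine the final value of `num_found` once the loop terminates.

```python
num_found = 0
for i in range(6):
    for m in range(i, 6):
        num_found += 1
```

Let's trace through this code step by step.

Initialize: num_found = 0
Entering loop: for i in range(6):
After iteration 1: i = 0, num_found = 6
After iteration 2: i = 1, num_found = 11
After iteration 3: i = 2, num_found = 15
After iteration 4: i = 3, num_found = 18
After iteration 5: i = 4, num_found = 20
After iteration 6: i = 5, num_found = 21
Loop ends.

Final answer: 21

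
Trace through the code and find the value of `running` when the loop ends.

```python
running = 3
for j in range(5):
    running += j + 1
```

Let's trace through this code step by step.

Initialize: running = 3
Entering loop: for j in range(5):
After iteration 1: j = 0, running = 4
After iteration 2: j = 1, running = 6
After iteration 3: j = 2, running = 9
After iteration 4: j = 3, running = 13
After iteration 5: j = 4, running = 18
Loop ends.

Final answer: 18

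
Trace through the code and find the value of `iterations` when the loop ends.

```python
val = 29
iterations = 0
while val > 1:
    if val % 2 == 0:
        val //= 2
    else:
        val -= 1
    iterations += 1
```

Let's trace through this code step by step.

Initialize: val = 29
Initialize: iterations = 0
Entering loop: while val > 1:
After iteration 1: val = 28, iterations = 1
After iteration 2: val = 14, iterations = 2
After iteration 3: val = 7, iterations = 3
After iteration 4: val = 6, iterations = 4
After iteration 5: val = 3, iterations = 5
After iteration 6: val = 2, iterations = 6
After iteration 7: val = 1, iterations = 7
Loop ends.

Final answer: 7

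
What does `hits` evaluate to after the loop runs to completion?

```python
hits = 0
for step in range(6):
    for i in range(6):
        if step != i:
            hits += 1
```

Let's trace through this code step by step.

Initialize: hits = 0
Entering loop: for step in range(6):
After iteration 1: step = 0, hits = 5
After iteration 2: step = 1, hits = 10
After iteration 3: step = 2, hits = 15
After iteration 4: step = 3, hits = 20
After iteration 5: step = 4, hits = 25
After iteration 6: step = 5, hits = 30
Loop ends.

Final answer: 30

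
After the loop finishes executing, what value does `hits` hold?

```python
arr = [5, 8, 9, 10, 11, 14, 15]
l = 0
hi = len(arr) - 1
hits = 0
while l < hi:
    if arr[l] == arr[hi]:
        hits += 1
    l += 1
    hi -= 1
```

Let's trace through this code step by step.

Initialize: arr = [5, 8, 9, 10, 11, 14, 15]
Initialize: l = 0
Initialize: hi = 6
Initialize: hits = 0
Entering loop: while l < hi:
After iteration 1: l = 1, hi = 5, hits = 0
After iteration 2: l = 2, hi = 4, hits = 0
After iteration 3: l = 3, hi = 3, hits = 0
Loop ends.

Final answer: 0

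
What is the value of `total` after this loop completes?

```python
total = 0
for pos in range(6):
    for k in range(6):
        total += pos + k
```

Let's trace through this code step by step.

Initialize: total = 0
Entering loop: for pos in range(6):
After iteration 1: pos = 0, total = 15
After iteration 2: pos = 1, total = 36
After iteration 3: pos = 2, total = 63
After iteration 4: pos = 3, total = 96
After iteration 5: pos = 4, total = 135
After iteration 6: pos = 5, total = 180
Loop ends.

Final answer: 180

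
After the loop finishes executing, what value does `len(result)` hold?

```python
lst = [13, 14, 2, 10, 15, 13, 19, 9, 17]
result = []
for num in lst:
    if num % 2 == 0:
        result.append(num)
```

Let's trace through this code step by step.

Initialize: lst = [13, 14, 2, 10, 15, 13, 19, 9, 17]
Initialize: result = []
Entering loop: for num in lst:
After iteration 1: num = 13, result = []
After iteration 2: num = 14, result = [14]
After iteration 3: num = 2, result = [14, 2]
After iteration 4: num = 10, result = [14, 2, 10]
After iteration 5: num = 15, result = [14, 2, 10]
After iteration 6: num = 13, result = [14, 2, 10]
After iteration 7: num = 19, result = [14, 2, 10]
After iteration 8: num = 9, result = [14, 2, 10]
After iteration 9: num = 17, result = [14, 2, 10]
Loop ends.
len(result) = 3

Final answer: 3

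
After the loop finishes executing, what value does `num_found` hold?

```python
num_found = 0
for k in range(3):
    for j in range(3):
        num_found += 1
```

Let's trace through this code step by step.

Initialize: num_found = 0
Entering loop: for k in range(3):
After iteration 1: k = 0, num_found = 3
After iteration 2: k = 1, num_found = 6
After iteration 3: k = 2, num_found = 9
Loop ends.

Final answer: 9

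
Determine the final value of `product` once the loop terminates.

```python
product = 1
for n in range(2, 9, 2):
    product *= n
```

Let's trace through this code step by step.

Initialize: product = 1
Entering loop: for n in range(2, 9, 2):
After iteration 1: n = 2, product = 2
After iteration 2: n = 4, product = 8
After iteration 3: n = 6, product = 48
After iteration 4: n = 8, product = 384
Loop ends.

Final answer: 384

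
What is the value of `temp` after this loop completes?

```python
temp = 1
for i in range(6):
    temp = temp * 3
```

Let's trace through this code step by step.

Initialize: temp = 1
Entering loop: for i in range(6):
After iteration 1: i = 0, temp = 3
After iteration 2: i = 1, temp = 9
After iteration 3: i = 2, temp = 27
After iteration 4: i = 3, temp = 81
After iteration 5: i = 4, temp = 243
After iteration 6: i = 5, temp = 729
Loop ends.

Final answer: 729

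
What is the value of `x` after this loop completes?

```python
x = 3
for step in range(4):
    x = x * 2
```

Let's trace through this code step by step.

Initialize: x = 3
Entering loop: for step in range(4):
After iteration 1: step = 0, x = 6
After iteration 2: step = 1, x = 12
After iteration 3: step = 2, x = 24
After iteration 4: step = 3, x = 48
Loop ends.

Final answer: 48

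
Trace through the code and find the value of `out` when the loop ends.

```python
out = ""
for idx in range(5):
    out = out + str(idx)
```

Let's trace through this code step by step.

Initialize: out = ''
Entering loop: for idx in range(5):
After iteration 1: idx = 0, out = '0'
After iteration 2: idx = 1, out = '01'
After iteration 3: idx = 2, out = '012'
After iteration 4: idx = 3, out = '0123'
After iteration 5: idx = 4, out = '01234'
Loop ends.

Final answer: '01234'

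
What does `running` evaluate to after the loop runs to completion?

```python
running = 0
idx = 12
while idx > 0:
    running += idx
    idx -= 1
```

Let's trace through this code step by step.

Initialize: running = 0
Initialize: idx = 12
Entering loop: while idx > 0:
After iteration 1: running = 12, idx = 11
After iteration 2: running = 23, idx = 10
After iteration 3: running = 33, idx = 9
After iteration 4: running = 42, idx = 8
After iteration 5: running = 50, idx = 7
After iteration 6: running = 57, idx = 6
After iteration 7: running = 63, idx = 5
After iteration 8: running = 68, idx = 4
After iteration 9: running = 72, idx = 3
After iteration 10: running = 75, idx = 2
After iteration 11: running = 77, idx = 1
After iteration 12: running = 78, idx = 0
Loop ends.

Final answer: 78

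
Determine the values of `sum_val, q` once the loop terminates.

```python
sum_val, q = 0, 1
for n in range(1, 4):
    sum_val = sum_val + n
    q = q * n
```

Let's trace through this code step by step.

Initialize: sum_val = 0
Initialize: q = 1
Entering loop: for n in range(1, 4):
After iteration 1: n = 1, sum_val = 1, q = 1
After iteration 2: n = 2, sum_val = 3, q = 2
After iteration 3: n = 3, sum_val = 6, q = 6
Loop ends.

Final answer: 6, 6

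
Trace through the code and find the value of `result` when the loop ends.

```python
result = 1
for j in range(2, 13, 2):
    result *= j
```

Let's trace through this code step by step.

Initialize: result = 1
Entering loop: for j in range(2, 13, 2):
After iteration 1: j = 2, result = 2
After iteration 2: j = 4, result = 8
After iteration 3: j = 6, result = 48
After iteration 4: j = 8, result = 384
After iteration 5: j = 10, result = 3840
After iteration 6: j = 12, result = 46080
Loop ends.

Final answer: 46080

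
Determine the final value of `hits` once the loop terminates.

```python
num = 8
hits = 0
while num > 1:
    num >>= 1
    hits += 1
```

Let's trace through this code step by step.

Initialize: num = 8
Initialize: hits = 0
Entering loop: while num > 1:
After iteration 1: num = 4, hits = 1
After iteration 2: num = 2, hits = 2
After iteration 3: num = 1, hits = 3
Loop ends.

Final answer: 3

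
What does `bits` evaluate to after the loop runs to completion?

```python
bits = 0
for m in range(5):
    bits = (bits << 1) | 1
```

Let's trace through this code step by step.

Initialize: bits = 0
Entering loop: for m in range(5):
After iteration 1: m = 0, bits = 1
After iteration 2: m = 1, bits = 3
After iteration 3: m = 2, bits = 7
After iteration 4: m = 3, bits = 15
After iteration 5: m = 4, bits = 31
Loop ends.

Final answer: 31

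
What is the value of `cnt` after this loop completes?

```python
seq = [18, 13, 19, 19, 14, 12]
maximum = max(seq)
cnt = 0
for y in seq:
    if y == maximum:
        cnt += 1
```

Let's trace through this code step by step.

Initialize: seq = [18, 13, 19, 19, 14, 12]
Initialize: maximum = 19
Initialize: cnt = 0
Entering loop: for y in seq:
After iteration 1: y = 18, cnt = 0
After iteration 2: y = 13, cnt = 0
After iteration 3: y = 19, cnt = 1
After iteration 4: y = 19, cnt = 2
After iteration 5: y = 14, cnt = 2
After iteration 6: y = 12, cnt = 2
Loop ends.

Final answer: 2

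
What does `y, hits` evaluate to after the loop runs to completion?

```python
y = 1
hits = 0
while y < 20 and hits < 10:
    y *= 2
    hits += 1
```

Let's trace through this code step by step.

Initialize: y = 1
Initialize: hits = 0
Entering loop: while y < 20 and hits < 10:
After iteration 1: y = 2, hits = 1
After iteration 2: y = 4, hits = 2
After iteration 3: y = 8, hits = 3
After iteration 4: y = 16, hits = 4
After iteration 5: y = 32, hits = 5
Loop ends.

Final answer: 32, 5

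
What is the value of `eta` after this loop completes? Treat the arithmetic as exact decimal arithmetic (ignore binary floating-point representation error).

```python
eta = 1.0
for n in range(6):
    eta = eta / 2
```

Let's trace through this code step by step.

Initialize: eta = 1.0
Entering loop: for n in range(6):
After iteration 1: n = 0, eta = 0.5
After iteration 2: n = 1, eta = 0.25
After iteration 3: n = 2, eta = 0.125
After iteration 4: n = 3, eta = 0.0625
After iteration 5: n = 4, eta = 0.03125
After iteration 6: n = 5, eta = 0.015625
Loop ends.

Final answer: 0.015625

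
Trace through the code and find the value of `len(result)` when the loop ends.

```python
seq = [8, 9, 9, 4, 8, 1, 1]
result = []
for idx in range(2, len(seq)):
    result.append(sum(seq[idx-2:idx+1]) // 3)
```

Let's trace through this code step by step.

Initialize: seq = [8, 9, 9, 4, 8, 1, 1]
Initialize: result = []
Entering loop: for idx in range(2, len(seq)):
After iteration 1: idx = 2, result = [8]
After iteration 2: idx = 3, result = [8, 7]
After iteration 3: idx = 4, result = [8, 7, 7]
After iteration 4: idx = 5, result = [8, 7, 7, 4]
After iteration 5: idx = 6, result = [8, 7, 7, 4, 3]
Loop ends.
len(result) = 5

Final answer: 5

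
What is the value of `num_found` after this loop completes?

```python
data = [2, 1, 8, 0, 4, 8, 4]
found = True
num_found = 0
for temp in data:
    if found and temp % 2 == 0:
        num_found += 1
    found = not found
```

Let's trace through this code step by step.

Initialize: data = [2, 1, 8, 0, 4, 8, 4]
Initialize: found = True
Initialize: num_found = 0
Entering loop: for temp in data:
After iteration 1: temp = 2, found = False, num_found = 1
After iteration 2: temp = 1, found = True, num_found = 1
After iteration 3: temp = 8, found = False, num_found = 2
After iteration 4: temp = 0, found = True, num_found = 2
After iteration 5: temp = 4, found = False, num_found = 3
After iteration 6: temp = 8, found = True, num_found = 3
After iteration 7: temp = 4, found = False, num_found = 4
Loop ends.

Final answer: 4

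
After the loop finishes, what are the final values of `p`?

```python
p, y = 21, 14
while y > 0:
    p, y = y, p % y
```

Let's trace through this code step by step.

Initialize: p = 21
Initialize: y = 14
Entering loop: while y > 0:
After iteration 1: p = 14, y = 7
After iteration 2: p = 7, y = 0
Loop ends.

Final answer: 7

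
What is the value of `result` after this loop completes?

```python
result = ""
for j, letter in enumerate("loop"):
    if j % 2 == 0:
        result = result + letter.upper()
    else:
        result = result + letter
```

Let's trace through this code step by step.

Initialize: result = ''
Entering loop: for j, letter in enumerate("loop"):
After iteration 1: j = 0, letter = 'l', result = 'L'
After iteration 2: j = 1, letter = 'o', result = 'Lo'
After iteration 3: j = 2, letter = 'o', result = 'LoO'
After iteration 4: j = 3, letter = 'p', result = 'LoOp'
Loop ends.

Final answer: 'LoOp'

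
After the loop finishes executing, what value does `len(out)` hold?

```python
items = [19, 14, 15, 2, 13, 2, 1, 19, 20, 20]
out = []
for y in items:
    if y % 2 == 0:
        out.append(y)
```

Let's trace through this code step by step.

Initialize: items = [19, 14, 15, 2, 13, 2, 1, 19, 20, 20]
Initialize: out = []
Entering loop: for y in items:
After iteration 1: y = 19, out = []
After iteration 2: y = 14, out = [14]
After iteration 3: y = 15, out = [14]
After iteration 4: y = 2, out = [14, 2]
After iteration 5: y = 13, out = [14, 2]
After iteration 6: y = 2, out = [14, 2, 2]
After iteration 7: y = 1, out = [14, 2, 2]
After iteration 8: y = 19, out = [14, 2, 2]
After iteration 9: y = 20, out = [14, 2, 2, 20]
After iteration 10: y = 20, out = [14, 2, 2, 20, 20]
Loop ends.
len(out) = 5

Final answer: 5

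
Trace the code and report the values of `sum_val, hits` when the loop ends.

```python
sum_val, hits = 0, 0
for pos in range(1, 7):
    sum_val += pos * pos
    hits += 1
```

Let's trace through this code step by step.

Initialize: sum_val = 0
Initialize: hits = 0
Entering loop: for pos in range(1, 7):
After iteration 1: pos = 1, sum_val = 1, hits = 1
After iteration 2: pos = 2, sum_val = 5, hits = 2
After iteration 3: pos = 3, sum_val = 14, hits = 3
After iteration 4: pos = 4, sum_val = 30, hits = 4
After iteration 5: pos = 5, sum_val = 55, hits = 5
After iteration 6: pos = 6, sum_val = 91, hits = 6
Loop ends.

Final answer: 91, 6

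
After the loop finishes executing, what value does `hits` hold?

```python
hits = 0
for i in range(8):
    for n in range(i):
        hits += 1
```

Let's trace through this code step by step.

Initialize: hits = 0
Entering loop: for i in range(8):
After iteration 1: i = 0, hits = 0
After iteration 2: i = 1, hits = 1, n = 0
After iteration 3: i = 2, hits = 3, n = 1
After iteration 4: i = 3, hits = 6, n = 2
After iteration 5: i = 4, hits = 10, n = 3
After iteration 6: i = 5, hits = 15, n = 4
After iteration 7: i = 6, hits = 21, n = 5
After iteration 8: i = 7, hits = 28, n = 6
Loop ends.

Final answer: 28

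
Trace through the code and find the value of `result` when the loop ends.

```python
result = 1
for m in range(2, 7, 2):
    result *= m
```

Let's trace through this code step by step.

Initialize: result = 1
Entering loop: for m in range(2, 7, 2):
After iteration 1: m = 2, result = 2
After iteration 2: m = 4, result = 8
After iteration 3: m = 6, result = 48
Loop ends.

Final answer: 48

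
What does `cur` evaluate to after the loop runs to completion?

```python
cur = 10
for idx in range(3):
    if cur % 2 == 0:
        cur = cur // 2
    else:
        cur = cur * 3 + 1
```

Let's trace through this code step by step.

Initialize: cur = 10
Entering loop: for idx in range(3):
After iteration 1: idx = 0, cur = 5
After iteration 2: idx = 1, cur = 16
After iteration 3: idx = 2, cur = 8
Loop ends.

Final answer: 8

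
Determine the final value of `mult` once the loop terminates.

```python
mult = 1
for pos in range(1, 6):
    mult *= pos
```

Let's trace through this code step by step.

Initialize: mult = 1
Entering loop: for pos in range(1, 6):
After iteration 1: pos = 1, mult = 1
After iteration 2: pos = 2, mult = 2
After iteration 3: pos = 3, mult = 6
After iteration 4: pos = 4, mult = 24
After iteration 5: pos = 5, mult = 120
Loop ends.

Final answer: 120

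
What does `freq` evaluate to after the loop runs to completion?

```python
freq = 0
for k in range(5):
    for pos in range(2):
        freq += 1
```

Let's trace through this code step by step.

Initialize: freq = 0
Entering loop: for k in range(5):
After iteration 1: k = 0, freq = 2
After iteration 2: k = 1, freq = 4
After iteration 3: k = 2, freq = 6
After iteration 4: k = 3, freq = 8
After iteration 5: k = 4, freq = 10
Loop ends.

Final answer: 10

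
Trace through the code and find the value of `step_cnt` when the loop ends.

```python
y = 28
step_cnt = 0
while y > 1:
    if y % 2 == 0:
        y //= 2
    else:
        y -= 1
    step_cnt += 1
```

Let's trace through this code step by step.

Initialize: y = 28
Initialize: step_cnt = 0
Entering loop: while y > 1:
After iteration 1: y = 14, step_cnt = 1
After iteration 2: y = 7, step_cnt = 2
After iteration 3: y = 6, step_cnt = 3
After iteration 4: y = 3, step_cnt = 4
After iteration 5: y = 2, step_cnt = 5
After iteration 6: y = 1, step_cnt = 6
Loop ends.

Final answer: 6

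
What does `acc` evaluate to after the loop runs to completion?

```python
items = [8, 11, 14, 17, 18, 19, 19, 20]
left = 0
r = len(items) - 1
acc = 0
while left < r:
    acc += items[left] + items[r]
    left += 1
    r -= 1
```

Let's trace through this code step by step.

Initialize: items = [8, 11, 14, 17, 18, 19, 19, 20]
Initialize: left = 0
Initialize: r = 7
Initialize: acc = 0
Entering loop: while left < r:
After iteration 1: left = 1, r = 6, acc = 28
After iteration 2: left = 2, r = 5, acc = 58
After iteration 3: left = 3, r = 4, acc = 91
After iteration 4: left = 4, r = 3, acc = 126
Loop ends.

Final answer: 126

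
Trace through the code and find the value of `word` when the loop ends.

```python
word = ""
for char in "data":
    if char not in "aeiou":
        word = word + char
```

Let's trace through this code step by step.

Initialize: word = ''
Entering loop: for char in "data":
After iteration 1: char = 'd', word = 'd'
After iteration 2: char = 'a', word = 'd'
After iteration 3: char = 't', word = 'dt'
After iteration 4: char = 'a', word = 'dt'
Loop ends.

Final answer: 'dt'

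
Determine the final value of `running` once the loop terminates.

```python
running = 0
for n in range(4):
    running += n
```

Let's trace through this code step by step.

Initialize: running = 0
Entering loop: for n in range(4):
After iteration 1: n = 0, running = 0
After iteration 2: n = 1, running = 1
After iteration 3: n = 2, running = 3
After iteration 4: n = 3, running = 6
Loop ends.

Final answer: 6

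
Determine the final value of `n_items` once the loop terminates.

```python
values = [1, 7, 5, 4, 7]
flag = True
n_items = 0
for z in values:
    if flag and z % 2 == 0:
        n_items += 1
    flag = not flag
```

Let's trace through this code step by step.

Initialize: values = [1, 7, 5, 4, 7]
Initialize: flag = True
Initialize: n_items = 0
Entering loop: for z in values:
After iteration 1: z = 1, flag = False, n_items = 0
After iteration 2: z = 7, flag = True, n_items = 0
After iteration 3: z = 5, flag = False, n_items = 0
After iteration 4: z = 4, flag = True, n_items = 0
After iteration 5: z = 7, flag = False, n_items = 0
Loop ends.

Final answer: 0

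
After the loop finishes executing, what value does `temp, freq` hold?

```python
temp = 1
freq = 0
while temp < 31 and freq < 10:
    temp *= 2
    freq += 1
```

Let's trace through this code step by step.

Initialize: temp = 1
Initialize: freq = 0
Entering loop: while temp < 31 and freq < 10:
After iteration 1: temp = 2, freq = 1
After iteration 2: temp = 4, freq = 2
After iteration 3: temp = 8, freq = 3
After iteration 4: temp = 16, freq = 4
After iteration 5: temp = 32, freq = 5
Loop ends.

Final answer: 32, 5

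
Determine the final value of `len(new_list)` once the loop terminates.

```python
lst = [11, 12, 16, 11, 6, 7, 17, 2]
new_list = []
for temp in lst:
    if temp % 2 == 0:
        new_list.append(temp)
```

Let's trace through this code step by step.

Initialize: lst = [11, 12, 16, 11, 6, 7, 17, 2]
Initialize: new_list = []
Entering loop: for temp in lst:
After iteration 1: temp = 11, new_list = []
After iteration 2: temp = 12, new_list = [12]
After iteration 3: temp = 16, new_list = [12, 16]
After iteration 4: temp = 11, new_list = [12, 16]
After iteration 5: temp = 6, new_list = [12, 16, 6]
After iteration 6: temp = 7, new_list = [12, 16, 6]
After iteration 7: temp = 17, new_list = [12, 16, 6]
After iteration 8: temp = 2, new_list = [12, 16, 6, 2]
Loop ends.
len(new_list) = 4

Final answer: 4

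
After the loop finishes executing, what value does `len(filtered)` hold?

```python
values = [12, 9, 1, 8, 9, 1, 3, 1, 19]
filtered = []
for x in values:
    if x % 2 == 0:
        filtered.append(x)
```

Let's trace through this code step by step.

Initialize: values = [12, 9, 1, 8, 9, 1, 3, 1, 19]
Initialize: filtered = []
Entering loop: for x in values:
After iteration 1: x = 12, filtered = [12]
After iteration 2: x = 9, filtered = [12]
After iteration 3: x = 1, filtered = [12]
After iteration 4: x = 8, filtered = [12, 8]
After iteration 5: x = 9, filtered = [12, 8]
After iteration 6: x = 1, filtered = [12, 8]
After iteration 7: x = 3, filtered = [12, 8]
After iteration 8: x = 1, filtered = [12, 8]
After iteration 9: x = 19, filtered = [12, 8]
Loop ends.
len(filtered) = 2

Final answer: 2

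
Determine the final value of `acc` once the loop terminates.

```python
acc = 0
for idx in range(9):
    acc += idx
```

Let's trace through this code step by step.

Initialize: acc = 0
Entering loop: for idx in range(9):
After iteration 1: idx = 0, acc = 0
After iteration 2: idx = 1, acc = 1
After iteration 3: idx = 2, acc = 3
After iteration 4: idx = 3, acc = 6
After iteration 5: idx = 4, acc = 10
After iteration 6: idx = 5, acc = 15
After iteration 7: idx = 6, acc = 21
After iteration 8: idx = 7, acc = 28
After iteration 9: idx = 8, acc = 36
Loop ends.

Final answer: 36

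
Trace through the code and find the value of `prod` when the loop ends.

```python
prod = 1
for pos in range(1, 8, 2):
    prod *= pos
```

Let's trace through this code step by step.

Initialize: prod = 1
Entering loop: for pos in range(1, 8, 2):
After iteration 1: pos = 1, prod = 1
After iteration 2: pos = 3, prod = 3
After iteration 3: pos = 5, prod = 15
After iteration 4: pos = 7, prod = 105
Loop ends.

Final answer: 105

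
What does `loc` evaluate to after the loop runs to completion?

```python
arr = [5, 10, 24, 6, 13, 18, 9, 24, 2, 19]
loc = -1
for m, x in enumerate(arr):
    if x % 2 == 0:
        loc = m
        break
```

Let's trace through this code step by step.

Initialize: arr = [5, 10, 24, 6, 13, 18, 9, 24, 2, 19]
Initialize: loc = -1
Entering loop: for m, x in enumerate(arr):
After iteration 1: m = 0, x = 5, loc = -1
After iteration 2: m = 1, x = 10, loc = 1
Loop ends.

Final answer: 1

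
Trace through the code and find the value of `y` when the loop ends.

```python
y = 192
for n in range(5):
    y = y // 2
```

Let's trace through this code step by step.

Initialize: y = 192
Entering loop: for n in range(5):
After iteration 1: n = 0, y = 96
After iteration 2: n = 1, y = 48
After iteration 3: n = 2, y = 24
After iteration 4: n = 3, y = 12
After iteration 5: n = 4, y = 6
Loop ends.

Final answer: 6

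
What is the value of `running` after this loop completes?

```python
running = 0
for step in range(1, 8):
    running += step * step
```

Let's trace through this code step by step.

Initialize: running = 0
Entering loop: for step in range(1, 8):
After iteration 1: step = 1, running = 1
After iteration 2: step = 2, running = 5
After iteration 3: step = 3, running = 14
After iteration 4: step = 4, running = 30
After iteration 5: step = 5, running = 55
After iteration 6: step = 6, running = 91
After iteration 7: step = 7, running = 140
Loop ends.

Final answer: 140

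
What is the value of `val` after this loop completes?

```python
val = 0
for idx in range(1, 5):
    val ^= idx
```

Let's trace through this code step by step.

Initialize: val = 0
Entering loop: for idx in range(1, 5):
After iteration 1: idx = 1, val = 1
After iteration 2: idx = 2, val = 3
After iteration 3: idx = 3, val = 0
After iteration 4: idx = 4, val = 4
Loop ends.

Final answer: 4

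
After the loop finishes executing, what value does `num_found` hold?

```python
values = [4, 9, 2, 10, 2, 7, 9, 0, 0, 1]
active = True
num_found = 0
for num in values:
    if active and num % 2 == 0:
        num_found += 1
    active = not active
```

Let's trace through this code step by step.

Initialize: values = [4, 9, 2, 10, 2, 7, 9, 0, 0, 1]
Initialize: active = True
Initialize: num_found = 0
Entering loop: for num in values:
After iteration 1: num = 4, active = False, num_found = 1
After iteration 2: num = 9, active = True, num_found = 1
After iteration 3: num = 2, active = False, num_found = 2
After iteration 4: num = 10, active = True, num_found = 2
After iteration 5: num = 2, active = False, num_found = 3
After iteration 6: num = 7, active = True, num_found = 3
After iteration 7: num = 9, active = False, num_found = 3
After iteration 8: num = 0, active = True, num_found = 3
After iteration 9: num = 0, active = False, num_found = 4
After iteration 10: num = 1, active = True, num_found = 4
Loop ends.

Final answer: 4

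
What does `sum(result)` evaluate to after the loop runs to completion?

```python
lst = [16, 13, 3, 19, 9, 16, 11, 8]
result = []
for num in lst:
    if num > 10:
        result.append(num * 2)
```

Let's trace through this code step by step.

Initialize: lst = [16, 13, 3, 19, 9, 16, 11, 8]
Initialize: result = []
Entering loop: for num in lst:
After iteration 1: num = 16, result = [32]
After iteration 2: num = 13, result = [32, 26]
After iteration 3: num = 3, result = [32, 26]
After iteration 4: num = 19, result = [32, 26, 38]
After iteration 5: num = 9, result = [32, 26, 38]
After iteration 6: num = 16, result = [32, 26, 38, 32]
After iteration 7: num = 11, result = [32, 26, 38, 32, 22]
After iteration 8: num = 8, result = [32, 26, 38, 32, 22]
Loop ends.
sum(result) = 150

Final answer: 150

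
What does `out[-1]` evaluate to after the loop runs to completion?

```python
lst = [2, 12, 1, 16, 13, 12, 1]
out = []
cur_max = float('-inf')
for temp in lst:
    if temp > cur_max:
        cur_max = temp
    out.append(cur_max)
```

Let's trace through this code step by step.

Initialize: lst = [2, 12, 1, 16, 13, 12, 1]
Initialize: out = []
Initialize: cur_max = -inf
Entering loop: for temp in lst:
After iteration 1: temp = 2, out = [2], cur_max = 2
After iteration 2: temp = 12, out = [2, 12], cur_max = 12
After iteration 3: temp = 1, out = [2, 12, 12], cur_max = 12
After iteration 4: temp = 16, out = [2, 12, 12, 16], cur_max = 16
After iteration 5: temp = 13, out = [2, 12, 12, 16, 16], cur_max = 16
After iteration 6: temp = 12, out = [2, 12, 12, 16, 16, 16], cur_max = 16
After iteration 7: temp = 1, out = [2, 12, 12, 16, 16, 16, 16], cur_max = 16
Loop ends.
out[-1] = 16

Final answer: 16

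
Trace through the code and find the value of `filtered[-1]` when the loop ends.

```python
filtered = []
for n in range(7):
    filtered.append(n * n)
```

Let's trace through this code step by step.

Initialize: filtered = []
Entering loop: for n in range(7):
After iteration 1: n = 0, filtered = [0]
After iteration 2: n = 1, filtered = [0, 1]
After iteration 3: n = 2, filtered = [0, 1, 4]
After iteration 4: n = 3, filtered = [0, 1, 4, 9]
After iteration 5: n = 4, filtered = [0, 1, 4, 9, 16]
After iteration 6: n = 5, filtered = [0, 1, 4, 9, 16, 25]
After iteration 7: n = 6, filtered = [0, 1, 4, 9, 16, 25, 36]
Loop ends.
filtered[-1] = 36

Final answer: 36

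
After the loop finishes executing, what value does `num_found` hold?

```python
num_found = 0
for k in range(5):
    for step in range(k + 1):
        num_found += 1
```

Let's trace through this code step by step.

Initialize: num_found = 0
Entering loop: for k in range(5):
After iteration 1: k = 0, num_found = 1, step = 0
After iteration 2: k = 1, num_found = 3, step = 1
After iteration 3: k = 2, num_found = 6, step = 2
After iteration 4: k = 3, num_found = 10, step = 3
After iteration 5: k = 4, num_found = 15, step = 4
Loop ends.

Final answer: 15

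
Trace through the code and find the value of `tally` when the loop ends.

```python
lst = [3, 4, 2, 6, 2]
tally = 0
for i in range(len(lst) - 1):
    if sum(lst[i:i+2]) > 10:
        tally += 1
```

Let's trace through this code step by step.

Initialize: lst = [3, 4, 2, 6, 2]
Initialize: tally = 0
Entering loop: for i in range(len(lst) - 1):
After iteration 1: i = 0, tally = 0
After iteration 2: i = 1, tally = 0
After iteration 3: i = 2, tally = 0
After iteration 4: i = 3, tally = 0
Loop ends.

Final answer: 0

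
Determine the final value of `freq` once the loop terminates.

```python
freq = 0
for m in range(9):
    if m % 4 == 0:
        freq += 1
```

Let's trace through this code step by step.

Initialize: freq = 0
Entering loop: for m in range(9):
After iteration 1: m = 0, freq = 1
After iteration 2: m = 1, freq = 1
After iteration 3: m = 2, freq = 1
After iteration 4: m = 3, freq = 1
After iteration 5: m = 4, freq = 2
After iteration 6: m = 5, freq = 2
After iteration 7: m = 6, freq = 2
After iteration 8: m = 7, freq = 2
After iteration 9: m = 8, freq = 3
Loop ends.

Final answer: 3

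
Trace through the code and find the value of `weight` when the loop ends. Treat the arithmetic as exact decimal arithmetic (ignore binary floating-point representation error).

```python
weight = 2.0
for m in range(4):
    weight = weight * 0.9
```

Let's trace through this code step by step.

Initialize: weight = 2.0
Entering loop: for m in range(4):
After iteration 1: m = 0, weight = 1.8
After iteration 2: m = 1, weight = 1.62
After iteration 3: m = 2, weight = 1.458
After iteration 4: m = 3, weight = 1.3122
Loop ends.

Final answer: 1.3122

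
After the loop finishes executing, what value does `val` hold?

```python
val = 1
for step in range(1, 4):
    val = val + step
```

Let's trace through this code step by step.

Initialize: val = 1
Entering loop: for step in range(1, 4):
After iteration 1: step = 1, val = 2
After iteration 2: step = 2, val = 4
After iteration 3: step = 3, val = 7
Loop ends.

Final answer: 7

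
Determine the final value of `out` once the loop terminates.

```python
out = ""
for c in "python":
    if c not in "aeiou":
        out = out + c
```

Let's trace through this code step by step.

Initialize: out = ''
Entering loop: for c in "python":
After iteration 1: c = 'p', out = 'p'
After iteration 2: c = 'y', out = 'py'
After iteration 3: c = 't', out = 'pyt'
After iteration 4: c = 'h', out = 'pyth'
After iteration 5: c = 'o', out = 'pyth'
After iteration 6: c = 'n', out = 'pythn'
Loop ends.

Final answer: 'pythn'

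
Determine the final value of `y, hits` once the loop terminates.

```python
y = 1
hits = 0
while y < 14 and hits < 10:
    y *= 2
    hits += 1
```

Let's trace through this code step by step.

Initialize: y = 1
Initialize: hits = 0
Entering loop: while y < 14 and hits < 10:
After iteration 1: y = 2, hits = 1
After iteration 2: y = 4, hits = 2
After iteration 3: y = 8, hits = 3
After iteration 4: y = 16, hits = 4
Loop ends.

Final answer: 16, 4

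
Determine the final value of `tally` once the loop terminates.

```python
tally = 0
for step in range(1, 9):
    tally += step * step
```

Let's trace through this code step by step.

Initialize: tally = 0
Entering loop: for step in range(1, 9):
After iteration 1: step = 1, tally = 1
After iteration 2: step = 2, tally = 5
After iteration 3: step = 3, tally = 14
After iteration 4: step = 4, tally = 30
After iteration 5: step = 5, tally = 55
After iteration 6: step = 6, tally = 91
After iteration 7: step = 7, tally = 140
After iteration 8: step = 8, tally = 204
Loop ends.

Final answer: 204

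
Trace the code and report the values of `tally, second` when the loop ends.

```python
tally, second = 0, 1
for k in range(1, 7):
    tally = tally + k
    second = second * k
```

Let's trace through this code step by step.

Initialize: tally = 0
Initialize: second = 1
Entering loop: for k in range(1, 7):
After iteration 1: k = 1, tally = 1, second = 1
After iteration 2: k = 2, tally = 3, second = 2
After iteration 3: k = 3, tally = 6, second = 6
After iteration 4: k = 4, tally = 10, second = 24
After iteration 5: k = 5, tally = 15, second = 120
After iteration 6: k = 6, tally = 21, second = 720
Loop ends.

Final answer: 21, 720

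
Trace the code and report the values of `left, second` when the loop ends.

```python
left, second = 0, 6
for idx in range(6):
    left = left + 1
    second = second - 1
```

Let's trace through this code step by step.

Initialize: left = 0
Initialize: second = 6
Entering loop: for idx in range(6):
After iteration 1: idx = 0, left = 1, second = 5
After iteration 2: idx = 1, left = 2, second = 4
After iteration 3: idx = 2, left = 3, second = 3
After iteration 4: idx = 3, left = 4, second = 2
After iteration 5: idx = 4, left = 5, second = 1
After iteration 6: idx = 5, left = 6, second = 0
Loop ends.

Final answer: 6, 0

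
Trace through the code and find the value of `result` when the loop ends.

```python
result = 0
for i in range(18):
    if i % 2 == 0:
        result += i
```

Let's trace through this code step by step.

Initialize: result = 0
Entering loop: for i in range(18):
After iteration 1: i = 0, result = 0
After iteration 2: i = 1, result = 0
After iteration 3: i = 2, result = 2
After iteration 4: i = 3, result = 2
After iteration 5: i = 4, result = 6
After iteration 6: i = 5, result = 6
After iteration 7: i = 6, result = 12
After iteration 8: i = 7, result = 12
After iteration 9: i = 8, result = 20
After iteration 10: i = 9, result = 20
After iteration 11: i = 10, result = 30
After iteration 12: i = 11, result = 30
After iteration 13: i = 12, result = 42
After iteration 14: i = 13, result = 42
After iteration 15: i = 14, result = 56
After iteration 16: i = 15, result = 56
After iteration 17: i = 16, result = 72
After iteration 18: i = 17, result = 72
Loop ends.

Final answer: 72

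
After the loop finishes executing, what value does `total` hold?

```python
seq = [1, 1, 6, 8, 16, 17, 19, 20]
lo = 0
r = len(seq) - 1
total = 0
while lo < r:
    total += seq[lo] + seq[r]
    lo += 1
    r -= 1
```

Let's trace through this code step by step.

Initialize: seq = [1, 1, 6, 8, 16, 17, 19, 20]
Initialize: lo = 0
Initialize: r = 7
Initialize: total = 0
Entering loop: while lo < r:
After iteration 1: lo = 1, r = 6, total = 21
After iteration 2: lo = 2, r = 5, total = 41
After iteration 3: lo = 3, r = 4, total = 64
After iteration 4: lo = 4, r = 3, total = 88
Loop ends.

Final answer: 88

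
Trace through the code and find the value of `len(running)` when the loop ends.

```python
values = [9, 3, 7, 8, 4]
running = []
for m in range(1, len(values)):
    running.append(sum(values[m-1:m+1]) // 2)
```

Let's trace through this code step by step.

Initialize: values = [9, 3, 7, 8, 4]
Initialize: running = []
Entering loop: for m in range(1, len(values)):
After iteration 1: m = 1, running = [6]
After iteration 2: m = 2, running = [6, 5]
After iteration 3: m = 3, running = [6, 5, 7]
After iteration 4: m = 4, running = [6, 5, 7, 6]
Loop ends.
len(running) = 4

Final answer: 4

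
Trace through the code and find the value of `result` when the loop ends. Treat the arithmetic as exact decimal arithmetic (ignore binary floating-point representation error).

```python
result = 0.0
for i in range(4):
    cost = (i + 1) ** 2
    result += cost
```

Let's trace through this code step by step.

Initialize: result = 0.0
Entering loop: for i in range(4):
After iteration 1: i = 0, result = 1.0, cost = 1
After iteration 2: i = 1, result = 5.0, cost = 4
After iteration 3: i = 2, result = 14.0, cost = 9
After iteration 4: i = 3, result = 30.0, cost = 16
Loop ends.

Final answer: 30.0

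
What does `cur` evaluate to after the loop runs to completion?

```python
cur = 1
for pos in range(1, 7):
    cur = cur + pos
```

Let's trace through this code step by step.

Initialize: cur = 1
Entering loop: for pos in range(1, 7):
After iteration 1: pos = 1, cur = 2
After iteration 2: pos = 2, cur = 4
After iteration 3: pos = 3, cur = 7
After iteration 4: pos = 4, cur = 11
After iteration 5: pos = 5, cur = 16
After iteration 6: pos = 6, cur = 22
Loop ends.

Final answer: 22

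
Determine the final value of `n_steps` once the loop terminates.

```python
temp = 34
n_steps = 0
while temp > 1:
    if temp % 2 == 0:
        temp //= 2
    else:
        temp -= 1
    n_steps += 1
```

Let's trace through this code step by step.

Initialize: temp = 34
Initialize: n_steps = 0
Entering loop: while temp > 1:
After iteration 1: temp = 17, n_steps = 1
After iteration 2: temp = 16, n_steps = 2
After iteration 3: temp = 8, n_steps = 3
After iteration 4: temp = 4, n_steps = 4
After iteration 5: temp = 2, n_steps = 5
After iteration 6: temp = 1, n_steps = 6
Loop ends.

Final answer: 6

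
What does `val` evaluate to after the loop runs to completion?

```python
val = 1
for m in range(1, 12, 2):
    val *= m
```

Let's trace through this code step by step.

Initialize: val = 1
Entering loop: for m in range(1, 12, 2):
After iteration 1: m = 1, val = 1
After iteration 2: m = 3, val = 3
After iteration 3: m = 5, val = 15
After iteration 4: m = 7, val = 105
After iteration 5: m = 9, val = 945
After iteration 6: m = 11, val = 10395
Loop ends.

Final answer: 10395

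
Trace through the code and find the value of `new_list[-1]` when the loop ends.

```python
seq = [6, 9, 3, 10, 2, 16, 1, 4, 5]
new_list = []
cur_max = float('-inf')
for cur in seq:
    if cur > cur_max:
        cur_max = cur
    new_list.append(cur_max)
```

Let's trace through this code step by step.

Initialize: seq = [6, 9, 3, 10, 2, 16, 1, 4, 5]
Initialize: new_list = []
Initialize: cur_max = -inf
Entering loop: for cur in seq:
After iteration 1: cur = 6, new_list = [6], cur_max = 6
After iteration 2: cur = 9, new_list = [6, 9], cur_max = 9
After iteration 3: cur = 3, new_list = [6, 9, 9], cur_max = 9
After iteration 4: cur = 10, new_list = [6, 9, 9, 10], cur_max = 10
After iteration 5: cur = 2, new_list = [6, 9, 9, 10, 10], cur_max = 10
After iteration 6: cur = 16, new_list = [6, 9, 9, 10, 10, 16], cur_max = 16
After iteration 7: cur = 1, new_list = [6, 9, 9, 10, 10, 16, 16], cur_max = 16
After iteration 8: cur = 4, new_list = [6, 9, 9, 10, 10, 16, 16, 16], cur_max = 16
After iteration 9: cur = 5, new_list = [6, 9, 9, 10, 10, 16, 16, 16, 16], cur_max = 16
Loop ends.
new_list[-1] = 16

Final answer: 16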